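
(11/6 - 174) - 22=-1165/6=-194.17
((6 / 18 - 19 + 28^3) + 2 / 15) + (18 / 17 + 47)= 5605289 / 255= 21981.53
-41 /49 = -0.84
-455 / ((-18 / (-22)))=-5005 / 9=-556.11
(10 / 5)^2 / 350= 2 / 175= 0.01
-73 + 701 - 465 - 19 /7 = 1122 /7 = 160.29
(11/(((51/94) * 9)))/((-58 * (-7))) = 517/93177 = 0.01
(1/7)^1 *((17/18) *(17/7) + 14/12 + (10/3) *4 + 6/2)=1247/441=2.83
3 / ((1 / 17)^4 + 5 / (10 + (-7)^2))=14783217 / 417664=35.39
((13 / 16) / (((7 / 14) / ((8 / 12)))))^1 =1.08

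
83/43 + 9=470/43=10.93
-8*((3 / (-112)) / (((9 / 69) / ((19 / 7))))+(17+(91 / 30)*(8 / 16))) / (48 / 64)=-422402 / 2205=-191.57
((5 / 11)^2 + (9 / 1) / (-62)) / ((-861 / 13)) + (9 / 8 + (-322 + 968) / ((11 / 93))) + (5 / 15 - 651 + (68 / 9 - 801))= 311488177541 / 77510664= 4018.65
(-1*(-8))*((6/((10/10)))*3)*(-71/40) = -1278/5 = -255.60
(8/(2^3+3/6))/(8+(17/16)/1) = 256/2465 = 0.10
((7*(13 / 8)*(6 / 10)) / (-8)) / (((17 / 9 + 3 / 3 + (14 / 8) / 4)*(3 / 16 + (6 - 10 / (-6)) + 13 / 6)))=-2268 / 88615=-0.03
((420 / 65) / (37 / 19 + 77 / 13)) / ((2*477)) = 133 / 154548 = 0.00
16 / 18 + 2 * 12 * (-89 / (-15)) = 6448 / 45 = 143.29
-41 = -41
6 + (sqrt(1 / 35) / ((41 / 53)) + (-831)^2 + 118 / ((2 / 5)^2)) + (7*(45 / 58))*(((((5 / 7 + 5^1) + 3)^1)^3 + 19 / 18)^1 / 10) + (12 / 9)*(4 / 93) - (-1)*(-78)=53*sqrt(35) / 1435 + 2193485634421 / 3171672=691586.75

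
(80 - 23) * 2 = 114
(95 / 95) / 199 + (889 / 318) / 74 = 200443 / 4682868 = 0.04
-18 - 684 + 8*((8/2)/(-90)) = -31606/45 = -702.36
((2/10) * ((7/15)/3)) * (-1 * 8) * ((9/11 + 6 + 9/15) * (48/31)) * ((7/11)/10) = -426496/2344375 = -0.18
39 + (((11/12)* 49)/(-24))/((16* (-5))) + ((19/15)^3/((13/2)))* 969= 341.99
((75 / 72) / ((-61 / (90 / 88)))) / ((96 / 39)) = -4875 / 687104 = -0.01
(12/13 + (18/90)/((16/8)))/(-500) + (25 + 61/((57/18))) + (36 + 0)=99122473/1235000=80.26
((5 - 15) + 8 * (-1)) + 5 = -13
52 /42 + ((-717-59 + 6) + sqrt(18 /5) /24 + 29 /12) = -64373 /84 + sqrt(10) /40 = -766.27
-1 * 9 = -9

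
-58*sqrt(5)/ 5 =-25.94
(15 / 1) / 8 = 15 / 8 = 1.88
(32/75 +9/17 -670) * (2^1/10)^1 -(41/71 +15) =-149.39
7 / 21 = 1 / 3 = 0.33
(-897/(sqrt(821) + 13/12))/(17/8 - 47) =-1119456/42381745 + 1033344*sqrt(821)/42381745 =0.67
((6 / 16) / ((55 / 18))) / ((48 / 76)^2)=1083 / 3520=0.31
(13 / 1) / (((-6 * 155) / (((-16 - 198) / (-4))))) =-1391 / 1860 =-0.75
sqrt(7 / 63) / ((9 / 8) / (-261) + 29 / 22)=2552 / 10059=0.25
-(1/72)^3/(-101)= 1/37698048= 0.00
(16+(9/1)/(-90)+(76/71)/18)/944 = 101981/6032160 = 0.02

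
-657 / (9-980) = 657 / 971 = 0.68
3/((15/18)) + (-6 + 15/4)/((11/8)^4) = 217458/73205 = 2.97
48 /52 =12 /13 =0.92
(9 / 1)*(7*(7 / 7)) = 63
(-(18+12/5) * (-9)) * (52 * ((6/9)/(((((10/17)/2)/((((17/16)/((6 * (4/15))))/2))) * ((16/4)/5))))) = 574821/64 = 8981.58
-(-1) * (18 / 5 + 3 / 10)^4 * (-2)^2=2313441 / 2500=925.38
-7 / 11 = -0.64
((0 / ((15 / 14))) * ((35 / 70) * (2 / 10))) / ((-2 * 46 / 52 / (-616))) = 0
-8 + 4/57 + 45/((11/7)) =12983/627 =20.71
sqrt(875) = 5 * sqrt(35) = 29.58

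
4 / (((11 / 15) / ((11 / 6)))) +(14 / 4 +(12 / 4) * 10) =87 / 2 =43.50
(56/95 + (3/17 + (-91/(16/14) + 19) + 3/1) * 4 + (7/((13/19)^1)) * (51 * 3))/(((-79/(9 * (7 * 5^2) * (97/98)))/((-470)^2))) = -13524019928989875/2322047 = -5824180100.14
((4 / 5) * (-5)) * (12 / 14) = -24 / 7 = -3.43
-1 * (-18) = 18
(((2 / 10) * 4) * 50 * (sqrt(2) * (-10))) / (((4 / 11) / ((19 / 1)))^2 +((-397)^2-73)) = -1092025 * sqrt(2) / 430083127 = -0.00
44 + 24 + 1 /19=1293 /19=68.05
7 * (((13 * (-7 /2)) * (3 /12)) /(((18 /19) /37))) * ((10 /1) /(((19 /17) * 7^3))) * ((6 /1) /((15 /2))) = -8177 /126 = -64.90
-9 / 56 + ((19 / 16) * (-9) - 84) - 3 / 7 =-10671 / 112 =-95.28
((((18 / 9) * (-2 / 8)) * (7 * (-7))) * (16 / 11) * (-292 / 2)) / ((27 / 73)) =-4177936 / 297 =-14067.12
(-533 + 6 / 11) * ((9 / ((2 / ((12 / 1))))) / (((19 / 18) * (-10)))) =2846502 / 1045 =2723.93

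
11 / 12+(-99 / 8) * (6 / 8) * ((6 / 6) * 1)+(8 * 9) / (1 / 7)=47581 / 96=495.64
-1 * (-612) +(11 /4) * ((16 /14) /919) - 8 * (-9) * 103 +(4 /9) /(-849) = 394612893854 /49154553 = 8028.00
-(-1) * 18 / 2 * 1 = 9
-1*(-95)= 95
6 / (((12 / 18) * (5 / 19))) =171 / 5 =34.20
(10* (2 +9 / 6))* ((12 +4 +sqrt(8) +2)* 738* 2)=103320* sqrt(2) +929880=1075996.55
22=22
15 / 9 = 5 / 3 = 1.67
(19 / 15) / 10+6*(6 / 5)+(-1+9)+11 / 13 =31537 / 1950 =16.17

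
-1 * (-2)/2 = 1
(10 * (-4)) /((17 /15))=-35.29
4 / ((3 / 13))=52 / 3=17.33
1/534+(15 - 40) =-25.00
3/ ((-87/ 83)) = -83/ 29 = -2.86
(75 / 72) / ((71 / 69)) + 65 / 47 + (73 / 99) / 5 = 33601583 / 13214520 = 2.54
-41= -41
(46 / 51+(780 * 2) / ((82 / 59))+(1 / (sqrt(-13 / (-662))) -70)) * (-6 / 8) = -550634 / 697 -3 * sqrt(8606) / 52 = -795.36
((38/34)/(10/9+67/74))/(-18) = -703/22831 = -0.03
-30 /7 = -4.29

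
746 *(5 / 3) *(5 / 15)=3730 / 9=414.44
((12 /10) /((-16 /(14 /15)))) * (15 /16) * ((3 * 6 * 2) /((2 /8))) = -189 /20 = -9.45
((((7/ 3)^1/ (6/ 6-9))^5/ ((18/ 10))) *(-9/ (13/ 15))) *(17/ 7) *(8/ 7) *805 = 117348875/ 4313088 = 27.21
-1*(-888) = 888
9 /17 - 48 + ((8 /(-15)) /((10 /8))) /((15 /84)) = -317857 /6375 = -49.86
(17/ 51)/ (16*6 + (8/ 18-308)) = -0.00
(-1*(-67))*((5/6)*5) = 1675/6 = 279.17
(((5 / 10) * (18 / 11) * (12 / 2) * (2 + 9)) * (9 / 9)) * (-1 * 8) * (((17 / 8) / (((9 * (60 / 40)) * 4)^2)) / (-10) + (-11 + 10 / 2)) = 1399697 / 540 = 2592.03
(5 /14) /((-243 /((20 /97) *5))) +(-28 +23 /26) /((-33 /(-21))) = -814331695 /47189142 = -17.26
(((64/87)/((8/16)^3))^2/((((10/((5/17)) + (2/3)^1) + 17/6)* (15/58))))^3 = 1152921504606846976/25315067478515625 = 45.54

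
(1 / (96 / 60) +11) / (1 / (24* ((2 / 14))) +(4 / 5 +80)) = 1395 / 9731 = 0.14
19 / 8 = 2.38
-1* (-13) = 13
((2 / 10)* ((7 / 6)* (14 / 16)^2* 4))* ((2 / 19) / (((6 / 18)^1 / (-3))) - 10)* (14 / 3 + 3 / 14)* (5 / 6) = -130585 / 4104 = -31.82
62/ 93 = 2/ 3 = 0.67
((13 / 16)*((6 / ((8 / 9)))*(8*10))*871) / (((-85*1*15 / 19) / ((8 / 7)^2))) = -30979728 / 4165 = -7438.11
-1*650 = -650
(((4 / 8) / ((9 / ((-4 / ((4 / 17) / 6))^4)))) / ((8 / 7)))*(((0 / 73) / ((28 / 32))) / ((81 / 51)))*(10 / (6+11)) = 0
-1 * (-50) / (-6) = -8.33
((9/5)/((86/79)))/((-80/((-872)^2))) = -16894782/1075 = -15716.08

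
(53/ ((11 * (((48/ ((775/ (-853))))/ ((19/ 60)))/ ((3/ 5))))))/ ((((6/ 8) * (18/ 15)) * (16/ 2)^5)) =-156085/ 265647292416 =-0.00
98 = 98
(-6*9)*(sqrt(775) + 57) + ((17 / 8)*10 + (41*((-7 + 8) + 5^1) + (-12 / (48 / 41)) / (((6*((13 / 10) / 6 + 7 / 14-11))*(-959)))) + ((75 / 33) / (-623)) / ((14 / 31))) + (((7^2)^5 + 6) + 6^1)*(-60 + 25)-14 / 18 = -1443230140870099886545 / 145977863724-270*sqrt(31) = -9886638449.83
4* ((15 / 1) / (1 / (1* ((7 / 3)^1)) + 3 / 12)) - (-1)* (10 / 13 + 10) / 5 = 22372 / 247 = 90.57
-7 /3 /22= -7 /66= -0.11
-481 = -481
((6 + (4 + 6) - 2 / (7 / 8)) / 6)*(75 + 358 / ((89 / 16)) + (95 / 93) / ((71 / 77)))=1320768704 / 4113669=321.07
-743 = -743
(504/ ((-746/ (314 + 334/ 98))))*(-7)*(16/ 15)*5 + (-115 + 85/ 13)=38294358/ 4849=7897.37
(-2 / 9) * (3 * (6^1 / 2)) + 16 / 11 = -6 / 11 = -0.55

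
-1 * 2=-2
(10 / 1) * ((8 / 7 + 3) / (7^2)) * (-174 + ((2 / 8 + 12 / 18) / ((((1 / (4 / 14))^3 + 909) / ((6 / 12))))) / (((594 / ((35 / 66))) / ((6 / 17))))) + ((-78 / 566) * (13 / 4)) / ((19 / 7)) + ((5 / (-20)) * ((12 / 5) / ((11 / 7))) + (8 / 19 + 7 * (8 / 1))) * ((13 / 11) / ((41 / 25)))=-8204598518660959937 / 76753328538727764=-106.90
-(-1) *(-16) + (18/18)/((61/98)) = -878/61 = -14.39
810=810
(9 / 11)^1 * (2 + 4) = 54 / 11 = 4.91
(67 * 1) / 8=67 / 8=8.38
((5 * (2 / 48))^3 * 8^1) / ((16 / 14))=875 / 13824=0.06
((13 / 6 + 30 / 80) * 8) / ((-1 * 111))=-61 / 333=-0.18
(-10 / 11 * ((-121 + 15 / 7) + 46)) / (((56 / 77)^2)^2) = 1697025 / 7168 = 236.75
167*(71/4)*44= 130427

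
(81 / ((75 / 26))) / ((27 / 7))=182 / 25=7.28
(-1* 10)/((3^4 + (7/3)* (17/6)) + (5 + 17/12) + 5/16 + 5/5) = -1440/13729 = -0.10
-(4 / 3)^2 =-16 / 9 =-1.78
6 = 6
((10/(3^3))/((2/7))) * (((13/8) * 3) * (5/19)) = 2275/1368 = 1.66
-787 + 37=-750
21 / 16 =1.31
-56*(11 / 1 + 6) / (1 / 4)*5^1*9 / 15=-11424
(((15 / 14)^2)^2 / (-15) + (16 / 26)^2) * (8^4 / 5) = 483391744 / 2028845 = 238.26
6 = 6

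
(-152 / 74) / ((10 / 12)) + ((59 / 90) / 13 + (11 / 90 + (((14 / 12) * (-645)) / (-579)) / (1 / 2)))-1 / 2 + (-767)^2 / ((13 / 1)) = 75617169137 / 1670994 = 45252.81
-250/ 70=-25/ 7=-3.57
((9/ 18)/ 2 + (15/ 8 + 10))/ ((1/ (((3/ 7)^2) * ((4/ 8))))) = 873/ 784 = 1.11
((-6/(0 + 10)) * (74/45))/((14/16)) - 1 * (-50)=25658/525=48.87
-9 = -9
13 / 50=0.26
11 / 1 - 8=3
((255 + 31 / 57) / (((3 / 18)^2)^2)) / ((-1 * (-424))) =786564 / 1007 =781.10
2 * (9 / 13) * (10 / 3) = 60 / 13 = 4.62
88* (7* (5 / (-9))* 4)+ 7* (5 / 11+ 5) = -1330.71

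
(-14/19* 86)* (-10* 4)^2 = -1926400/19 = -101389.47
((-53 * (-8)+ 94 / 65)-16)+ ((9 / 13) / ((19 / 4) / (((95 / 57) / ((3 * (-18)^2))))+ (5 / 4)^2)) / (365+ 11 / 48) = 103457706081994 / 252677195615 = 409.45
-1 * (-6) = 6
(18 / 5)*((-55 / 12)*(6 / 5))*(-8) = 158.40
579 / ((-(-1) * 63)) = 193 / 21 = 9.19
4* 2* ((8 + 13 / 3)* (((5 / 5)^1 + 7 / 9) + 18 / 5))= 71632 / 135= 530.61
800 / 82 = 400 / 41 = 9.76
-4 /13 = -0.31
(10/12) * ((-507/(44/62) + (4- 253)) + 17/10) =-26447/33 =-801.42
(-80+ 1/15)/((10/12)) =-2398/25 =-95.92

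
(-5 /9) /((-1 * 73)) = 5 /657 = 0.01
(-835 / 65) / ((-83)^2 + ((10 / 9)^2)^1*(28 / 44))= -148797 / 79804387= -0.00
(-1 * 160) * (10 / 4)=-400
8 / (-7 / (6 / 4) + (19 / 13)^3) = -52728 / 10181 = -5.18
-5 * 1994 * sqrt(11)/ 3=-11022.25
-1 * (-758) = 758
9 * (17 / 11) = 153 / 11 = 13.91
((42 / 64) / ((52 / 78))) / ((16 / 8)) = 63 / 128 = 0.49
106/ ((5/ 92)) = 9752/ 5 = 1950.40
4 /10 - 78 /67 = -256 /335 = -0.76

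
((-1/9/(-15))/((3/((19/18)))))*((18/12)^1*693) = 1463/540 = 2.71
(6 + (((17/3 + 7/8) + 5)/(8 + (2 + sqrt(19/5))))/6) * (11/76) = 2361887/2632032 - 3047 * sqrt(95)/5264064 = 0.89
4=4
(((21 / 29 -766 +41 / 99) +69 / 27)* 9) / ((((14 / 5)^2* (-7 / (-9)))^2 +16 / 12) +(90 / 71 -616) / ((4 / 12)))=7866580831875 / 2070403941034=3.80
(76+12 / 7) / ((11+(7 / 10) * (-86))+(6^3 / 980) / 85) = -202300 / 128067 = -1.58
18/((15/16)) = 96/5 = 19.20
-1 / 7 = -0.14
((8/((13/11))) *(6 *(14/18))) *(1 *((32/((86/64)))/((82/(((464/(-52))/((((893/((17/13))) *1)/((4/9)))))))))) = -4975624192/93389401521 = -0.05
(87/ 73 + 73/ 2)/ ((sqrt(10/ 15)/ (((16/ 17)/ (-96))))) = -0.45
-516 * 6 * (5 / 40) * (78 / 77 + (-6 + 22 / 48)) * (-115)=-124154115 / 616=-201548.89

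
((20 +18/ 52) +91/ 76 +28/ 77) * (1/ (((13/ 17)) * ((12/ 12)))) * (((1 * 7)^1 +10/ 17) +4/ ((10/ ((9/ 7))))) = 1147817427/ 4944940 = 232.12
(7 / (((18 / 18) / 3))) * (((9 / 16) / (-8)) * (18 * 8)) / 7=-243 / 8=-30.38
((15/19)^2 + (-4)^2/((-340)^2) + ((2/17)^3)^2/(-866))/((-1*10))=-29401560812449/471626977887125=-0.06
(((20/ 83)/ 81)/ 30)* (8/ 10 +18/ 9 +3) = 58/ 100845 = 0.00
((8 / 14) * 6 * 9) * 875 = 27000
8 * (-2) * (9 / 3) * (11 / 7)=-75.43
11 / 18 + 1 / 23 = 271 / 414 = 0.65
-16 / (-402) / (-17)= -8 / 3417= -0.00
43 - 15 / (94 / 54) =1616 / 47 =34.38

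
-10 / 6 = -5 / 3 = -1.67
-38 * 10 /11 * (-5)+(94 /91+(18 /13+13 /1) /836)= 13220293 /76076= 173.78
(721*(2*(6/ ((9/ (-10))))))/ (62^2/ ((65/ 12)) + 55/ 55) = -267800/ 19797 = -13.53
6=6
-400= -400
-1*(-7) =7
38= 38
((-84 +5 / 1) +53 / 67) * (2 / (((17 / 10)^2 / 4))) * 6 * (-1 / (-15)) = -1676800 / 19363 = -86.60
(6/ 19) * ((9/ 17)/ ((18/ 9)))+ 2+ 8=3257/ 323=10.08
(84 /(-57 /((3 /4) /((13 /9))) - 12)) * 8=-756 /137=-5.52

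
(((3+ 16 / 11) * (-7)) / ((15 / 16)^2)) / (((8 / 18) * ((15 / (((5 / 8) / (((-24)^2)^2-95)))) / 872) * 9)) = -6976 / 7179975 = -0.00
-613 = -613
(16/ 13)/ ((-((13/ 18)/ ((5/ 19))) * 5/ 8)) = -2304/ 3211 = -0.72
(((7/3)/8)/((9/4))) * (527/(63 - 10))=3689/2862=1.29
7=7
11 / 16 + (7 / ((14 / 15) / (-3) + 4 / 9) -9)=707 / 16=44.19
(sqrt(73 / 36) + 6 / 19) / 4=3 / 38 + sqrt(73) / 24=0.43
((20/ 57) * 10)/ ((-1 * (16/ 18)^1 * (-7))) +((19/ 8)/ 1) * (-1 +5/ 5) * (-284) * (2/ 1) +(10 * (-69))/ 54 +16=4532/ 1197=3.79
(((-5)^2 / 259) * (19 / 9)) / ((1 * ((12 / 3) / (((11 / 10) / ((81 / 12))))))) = 1045 / 125874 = 0.01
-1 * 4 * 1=-4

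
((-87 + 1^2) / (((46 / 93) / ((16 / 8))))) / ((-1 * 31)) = 11.22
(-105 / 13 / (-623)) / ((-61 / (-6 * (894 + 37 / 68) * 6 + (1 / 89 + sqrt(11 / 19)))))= 730860180 / 106783001-15 * sqrt(209) / 1340963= 6.84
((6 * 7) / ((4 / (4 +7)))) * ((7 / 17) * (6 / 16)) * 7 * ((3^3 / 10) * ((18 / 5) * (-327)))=-2698257177 / 6800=-396802.53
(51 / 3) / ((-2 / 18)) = -153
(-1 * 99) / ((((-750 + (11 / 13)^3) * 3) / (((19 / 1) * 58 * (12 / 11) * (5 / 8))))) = 54474615 / 1646419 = 33.09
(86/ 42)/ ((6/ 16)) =344/ 63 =5.46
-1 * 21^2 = -441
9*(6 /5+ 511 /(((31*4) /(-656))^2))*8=4948203312 /4805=1029802.98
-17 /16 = -1.06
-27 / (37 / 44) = -32.11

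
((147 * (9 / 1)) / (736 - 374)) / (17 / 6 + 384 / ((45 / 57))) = 19845 / 2656537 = 0.01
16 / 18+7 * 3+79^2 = 56366 / 9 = 6262.89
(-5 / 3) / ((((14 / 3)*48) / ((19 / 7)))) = -95 / 4704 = -0.02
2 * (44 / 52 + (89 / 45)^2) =250496 / 26325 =9.52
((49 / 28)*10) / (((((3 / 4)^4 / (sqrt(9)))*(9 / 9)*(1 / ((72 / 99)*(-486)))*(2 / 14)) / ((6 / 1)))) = -2463185.45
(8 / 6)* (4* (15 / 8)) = 10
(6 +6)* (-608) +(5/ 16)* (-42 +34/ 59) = -7308.94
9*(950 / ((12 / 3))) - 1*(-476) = 5227 / 2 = 2613.50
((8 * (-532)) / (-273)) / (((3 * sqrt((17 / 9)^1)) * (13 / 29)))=17632 * sqrt(17) / 8619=8.43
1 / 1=1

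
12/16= 3/4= 0.75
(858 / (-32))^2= 184041 / 256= 718.91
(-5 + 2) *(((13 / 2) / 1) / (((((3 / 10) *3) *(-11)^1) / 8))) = 520 / 33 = 15.76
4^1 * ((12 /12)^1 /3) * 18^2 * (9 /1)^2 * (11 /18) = 21384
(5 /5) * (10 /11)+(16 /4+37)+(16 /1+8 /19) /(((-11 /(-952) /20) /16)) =95056439 /209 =454815.50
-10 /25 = -2 /5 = -0.40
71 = 71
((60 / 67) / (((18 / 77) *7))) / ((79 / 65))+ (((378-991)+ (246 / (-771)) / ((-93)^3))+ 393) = -240224196418064 / 1094167631457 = -219.55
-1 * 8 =-8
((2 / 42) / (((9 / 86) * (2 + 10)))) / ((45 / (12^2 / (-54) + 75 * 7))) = 67381 / 153090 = 0.44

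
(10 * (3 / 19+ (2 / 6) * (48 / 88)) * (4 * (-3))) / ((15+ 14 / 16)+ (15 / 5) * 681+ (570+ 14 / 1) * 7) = -13632 / 2055515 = -0.01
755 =755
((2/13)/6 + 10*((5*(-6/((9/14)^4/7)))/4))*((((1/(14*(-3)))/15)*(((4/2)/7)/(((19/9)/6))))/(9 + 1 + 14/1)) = 87395671/529385220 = 0.17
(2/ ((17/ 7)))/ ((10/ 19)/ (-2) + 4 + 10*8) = 266/ 27047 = 0.01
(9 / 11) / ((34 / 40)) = 180 / 187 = 0.96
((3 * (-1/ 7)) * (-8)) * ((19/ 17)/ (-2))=-228/ 119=-1.92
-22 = -22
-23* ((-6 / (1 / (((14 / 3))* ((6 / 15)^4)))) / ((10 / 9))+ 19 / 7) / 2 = -1041049 / 43750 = -23.80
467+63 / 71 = 33220 / 71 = 467.89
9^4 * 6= 39366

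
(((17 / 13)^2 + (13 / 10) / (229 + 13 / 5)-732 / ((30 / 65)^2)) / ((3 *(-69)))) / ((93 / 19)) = 274646653 / 81020628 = 3.39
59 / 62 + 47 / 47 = 121 / 62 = 1.95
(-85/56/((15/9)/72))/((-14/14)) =459/7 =65.57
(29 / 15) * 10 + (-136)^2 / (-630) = -3158 / 315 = -10.03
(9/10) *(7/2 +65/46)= 1017/230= 4.42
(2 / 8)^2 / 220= 1 / 3520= 0.00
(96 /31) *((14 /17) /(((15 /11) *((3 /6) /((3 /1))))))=29568 /2635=11.22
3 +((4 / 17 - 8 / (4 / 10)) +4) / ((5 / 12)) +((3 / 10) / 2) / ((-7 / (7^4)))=-29337 / 340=-86.29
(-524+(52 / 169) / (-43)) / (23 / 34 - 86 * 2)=1991856 / 651235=3.06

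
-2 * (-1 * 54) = 108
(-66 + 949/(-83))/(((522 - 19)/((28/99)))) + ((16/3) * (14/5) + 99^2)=202852773583/20665755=9815.89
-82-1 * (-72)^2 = -5266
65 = 65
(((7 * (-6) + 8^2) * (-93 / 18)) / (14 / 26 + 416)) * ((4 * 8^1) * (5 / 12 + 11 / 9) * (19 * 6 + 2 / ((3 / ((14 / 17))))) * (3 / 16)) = -763978787 / 2485485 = -307.38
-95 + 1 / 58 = -5509 / 58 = -94.98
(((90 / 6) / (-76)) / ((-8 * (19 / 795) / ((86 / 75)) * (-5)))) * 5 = -6837 / 5776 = -1.18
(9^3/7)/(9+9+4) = 729/154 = 4.73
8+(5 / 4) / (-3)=91 / 12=7.58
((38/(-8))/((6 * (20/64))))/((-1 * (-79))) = -38/1185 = -0.03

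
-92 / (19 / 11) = -1012 / 19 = -53.26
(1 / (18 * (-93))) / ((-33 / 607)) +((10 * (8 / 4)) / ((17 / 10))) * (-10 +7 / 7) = -99425281 / 939114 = -105.87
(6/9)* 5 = 10/3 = 3.33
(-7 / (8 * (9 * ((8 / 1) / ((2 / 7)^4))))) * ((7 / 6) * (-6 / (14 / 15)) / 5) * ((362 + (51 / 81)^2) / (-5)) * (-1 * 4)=37741 / 1071630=0.04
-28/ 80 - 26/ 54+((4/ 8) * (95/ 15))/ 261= -4277/ 5220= -0.82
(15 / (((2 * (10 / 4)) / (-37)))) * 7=-777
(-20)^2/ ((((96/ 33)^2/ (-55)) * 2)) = -166375/ 128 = -1299.80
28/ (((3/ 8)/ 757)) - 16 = 169520/ 3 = 56506.67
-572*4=-2288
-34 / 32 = -17 / 16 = -1.06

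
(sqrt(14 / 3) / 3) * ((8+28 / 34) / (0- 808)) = -0.01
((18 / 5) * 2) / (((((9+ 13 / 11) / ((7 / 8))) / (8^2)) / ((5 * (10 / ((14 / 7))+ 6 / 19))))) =19998 / 19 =1052.53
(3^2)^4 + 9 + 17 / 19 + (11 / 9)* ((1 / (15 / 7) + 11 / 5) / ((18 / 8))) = 30344509 / 4617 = 6572.34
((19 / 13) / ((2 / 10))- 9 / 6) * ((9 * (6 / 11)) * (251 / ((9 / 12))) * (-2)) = -2728872 / 143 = -19083.02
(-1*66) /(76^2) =-33 /2888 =-0.01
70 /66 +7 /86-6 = -13787 /2838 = -4.86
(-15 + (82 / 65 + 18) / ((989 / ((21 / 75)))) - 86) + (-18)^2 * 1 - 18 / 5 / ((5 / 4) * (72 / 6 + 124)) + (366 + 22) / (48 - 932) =6080189673 / 27321125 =222.55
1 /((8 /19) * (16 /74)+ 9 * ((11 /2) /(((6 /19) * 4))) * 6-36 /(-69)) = 129352 /30493153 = 0.00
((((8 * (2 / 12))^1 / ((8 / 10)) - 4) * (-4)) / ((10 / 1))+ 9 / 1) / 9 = 149 / 135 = 1.10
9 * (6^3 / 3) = 648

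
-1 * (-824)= 824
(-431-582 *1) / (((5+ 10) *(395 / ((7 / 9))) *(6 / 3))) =-7091 / 106650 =-0.07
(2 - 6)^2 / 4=4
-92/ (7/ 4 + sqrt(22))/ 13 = 2576/ 3939 - 1472 * sqrt(22)/ 3939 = -1.10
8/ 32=1/ 4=0.25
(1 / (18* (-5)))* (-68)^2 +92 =1828 / 45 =40.62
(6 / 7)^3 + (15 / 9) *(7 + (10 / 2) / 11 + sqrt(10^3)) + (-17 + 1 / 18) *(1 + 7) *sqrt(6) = -1220 *sqrt(6) / 9 + 147758 / 11319 + 50 *sqrt(10) / 3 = -266.28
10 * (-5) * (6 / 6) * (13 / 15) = -130 / 3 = -43.33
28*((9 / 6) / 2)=21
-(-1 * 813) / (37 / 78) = 63414 / 37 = 1713.89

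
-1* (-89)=89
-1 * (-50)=50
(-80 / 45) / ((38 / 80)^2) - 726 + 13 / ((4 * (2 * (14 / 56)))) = -4726511 / 6498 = -727.38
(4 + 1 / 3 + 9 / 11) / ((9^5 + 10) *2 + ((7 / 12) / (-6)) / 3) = 720 / 16508723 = 0.00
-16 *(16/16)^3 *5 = -80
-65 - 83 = -148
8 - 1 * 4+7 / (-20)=73 / 20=3.65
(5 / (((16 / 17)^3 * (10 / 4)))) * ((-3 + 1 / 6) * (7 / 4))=-584647 / 49152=-11.89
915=915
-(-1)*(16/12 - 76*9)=-682.67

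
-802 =-802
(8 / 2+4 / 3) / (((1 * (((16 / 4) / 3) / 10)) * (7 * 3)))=1.90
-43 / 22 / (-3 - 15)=43 / 396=0.11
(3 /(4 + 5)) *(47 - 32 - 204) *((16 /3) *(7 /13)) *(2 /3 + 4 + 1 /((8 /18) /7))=-48020 /13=-3693.85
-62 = -62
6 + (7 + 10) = 23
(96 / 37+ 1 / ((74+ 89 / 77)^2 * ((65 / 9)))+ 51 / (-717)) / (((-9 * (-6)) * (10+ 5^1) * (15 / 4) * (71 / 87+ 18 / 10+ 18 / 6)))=313045103728076 / 2116196185058516925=0.00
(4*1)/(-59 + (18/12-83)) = -8/281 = -0.03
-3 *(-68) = 204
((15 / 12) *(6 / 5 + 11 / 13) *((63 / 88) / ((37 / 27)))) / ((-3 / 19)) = -8.46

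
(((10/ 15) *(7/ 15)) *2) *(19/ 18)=266/ 405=0.66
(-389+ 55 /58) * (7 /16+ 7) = -2886.13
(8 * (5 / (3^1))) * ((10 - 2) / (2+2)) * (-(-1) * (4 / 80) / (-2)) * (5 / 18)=-5 / 27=-0.19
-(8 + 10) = -18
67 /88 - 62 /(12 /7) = -9347 /264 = -35.41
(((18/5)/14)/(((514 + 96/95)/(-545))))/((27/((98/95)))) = -763/73389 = -0.01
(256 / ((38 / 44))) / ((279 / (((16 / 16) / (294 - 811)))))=-512 / 249147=-0.00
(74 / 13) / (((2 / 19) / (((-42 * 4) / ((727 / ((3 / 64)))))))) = -44289 / 75608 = -0.59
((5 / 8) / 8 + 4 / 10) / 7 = 153 / 2240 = 0.07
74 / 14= 37 / 7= 5.29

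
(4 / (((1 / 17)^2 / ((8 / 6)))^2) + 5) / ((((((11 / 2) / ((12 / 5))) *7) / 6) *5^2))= 12218032 / 1375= 8885.84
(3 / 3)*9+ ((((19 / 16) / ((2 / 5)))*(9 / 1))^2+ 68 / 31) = 725.09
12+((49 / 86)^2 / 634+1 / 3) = 173502571 / 14067192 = 12.33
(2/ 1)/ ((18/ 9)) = 1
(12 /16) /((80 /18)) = 27 /160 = 0.17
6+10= 16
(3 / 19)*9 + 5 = 122 / 19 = 6.42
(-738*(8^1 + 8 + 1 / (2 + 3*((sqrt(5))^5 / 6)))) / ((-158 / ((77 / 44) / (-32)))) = -16058511 / 3929776 - 64575*sqrt(5) / 15719104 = -4.10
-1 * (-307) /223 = 307 /223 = 1.38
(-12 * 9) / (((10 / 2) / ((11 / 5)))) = -1188 / 25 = -47.52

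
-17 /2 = -8.50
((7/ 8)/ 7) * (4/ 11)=1/ 22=0.05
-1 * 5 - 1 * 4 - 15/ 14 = -141/ 14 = -10.07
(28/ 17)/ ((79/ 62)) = 1736/ 1343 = 1.29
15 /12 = 5 /4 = 1.25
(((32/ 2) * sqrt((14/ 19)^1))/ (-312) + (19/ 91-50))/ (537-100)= -197/ 1729-2 * sqrt(266)/ 323817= -0.11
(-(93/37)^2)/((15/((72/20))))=-51894/34225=-1.52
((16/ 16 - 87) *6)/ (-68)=129/ 17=7.59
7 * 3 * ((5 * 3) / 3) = 105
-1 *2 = -2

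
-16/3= -5.33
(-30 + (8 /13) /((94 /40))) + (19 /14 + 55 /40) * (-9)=-1858867 /34216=-54.33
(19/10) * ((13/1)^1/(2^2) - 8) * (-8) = 361/5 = 72.20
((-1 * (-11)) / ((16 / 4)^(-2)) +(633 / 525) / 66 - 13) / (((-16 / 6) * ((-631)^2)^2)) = -1882861 / 4882791203166800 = -0.00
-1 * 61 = -61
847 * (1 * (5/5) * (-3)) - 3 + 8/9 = -22888/9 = -2543.11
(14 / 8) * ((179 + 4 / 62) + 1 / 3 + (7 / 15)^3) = 314.12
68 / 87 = 0.78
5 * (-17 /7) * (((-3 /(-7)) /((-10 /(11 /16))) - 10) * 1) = 190961 /1568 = 121.79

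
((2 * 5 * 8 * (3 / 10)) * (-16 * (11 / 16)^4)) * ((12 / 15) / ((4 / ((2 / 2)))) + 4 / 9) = -424589 / 7680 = -55.29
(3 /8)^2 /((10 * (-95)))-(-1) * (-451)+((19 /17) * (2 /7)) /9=-29365376039 /65116800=-450.96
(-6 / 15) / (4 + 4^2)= -1 / 50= -0.02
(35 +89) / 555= 124 / 555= 0.22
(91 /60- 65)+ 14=-2969 /60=-49.48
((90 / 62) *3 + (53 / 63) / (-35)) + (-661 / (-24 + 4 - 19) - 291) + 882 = 612.28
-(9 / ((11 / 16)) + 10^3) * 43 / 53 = -479192 / 583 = -821.94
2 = 2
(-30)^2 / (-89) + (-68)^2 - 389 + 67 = 381978 / 89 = 4291.89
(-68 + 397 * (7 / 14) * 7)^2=1746362.25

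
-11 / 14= -0.79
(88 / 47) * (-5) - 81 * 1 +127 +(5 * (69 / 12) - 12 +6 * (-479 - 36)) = -570883 / 188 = -3036.61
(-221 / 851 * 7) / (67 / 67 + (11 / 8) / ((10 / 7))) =-0.93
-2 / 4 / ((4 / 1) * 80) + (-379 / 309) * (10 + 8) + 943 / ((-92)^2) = -33306729 / 1516160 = -21.97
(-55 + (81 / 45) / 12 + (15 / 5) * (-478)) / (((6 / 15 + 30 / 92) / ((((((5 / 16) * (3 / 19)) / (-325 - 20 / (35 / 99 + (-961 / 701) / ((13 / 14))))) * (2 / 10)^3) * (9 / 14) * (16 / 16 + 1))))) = 2675962899621 / 789895085564000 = 0.00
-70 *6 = -420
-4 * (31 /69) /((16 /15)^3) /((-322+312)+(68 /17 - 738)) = 0.00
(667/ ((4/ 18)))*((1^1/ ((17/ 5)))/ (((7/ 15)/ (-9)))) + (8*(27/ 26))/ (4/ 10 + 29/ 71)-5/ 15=-6475404149/ 380562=-17015.37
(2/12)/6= 1/36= 0.03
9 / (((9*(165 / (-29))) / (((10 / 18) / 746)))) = -29 / 221562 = -0.00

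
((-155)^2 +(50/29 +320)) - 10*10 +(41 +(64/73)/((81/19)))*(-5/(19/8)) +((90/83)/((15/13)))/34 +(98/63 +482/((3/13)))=120675616518976/4597126893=26250.23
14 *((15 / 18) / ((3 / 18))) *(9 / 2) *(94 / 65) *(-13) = -5922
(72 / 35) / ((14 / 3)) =108 / 245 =0.44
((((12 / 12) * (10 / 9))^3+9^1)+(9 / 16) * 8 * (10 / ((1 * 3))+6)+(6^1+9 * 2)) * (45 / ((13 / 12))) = 1113500 / 351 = 3172.36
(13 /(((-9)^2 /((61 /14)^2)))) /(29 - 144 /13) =628849 /3699108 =0.17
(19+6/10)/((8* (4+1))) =0.49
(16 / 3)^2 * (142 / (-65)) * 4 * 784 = -113999872 / 585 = -194871.58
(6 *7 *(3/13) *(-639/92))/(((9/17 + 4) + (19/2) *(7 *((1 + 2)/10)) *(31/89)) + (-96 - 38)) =609088410/1108544593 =0.55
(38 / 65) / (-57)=-2 / 195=-0.01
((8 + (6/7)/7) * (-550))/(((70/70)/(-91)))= 2845700/7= 406528.57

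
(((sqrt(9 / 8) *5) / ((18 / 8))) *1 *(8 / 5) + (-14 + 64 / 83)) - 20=-2758 / 83 + 8 *sqrt(2) / 3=-29.46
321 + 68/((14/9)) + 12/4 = 2574/7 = 367.71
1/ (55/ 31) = 31/ 55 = 0.56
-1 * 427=-427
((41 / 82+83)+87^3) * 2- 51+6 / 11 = 14488348 / 11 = 1317122.55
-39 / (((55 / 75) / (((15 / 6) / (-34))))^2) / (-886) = 219375 / 495720544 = 0.00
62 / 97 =0.64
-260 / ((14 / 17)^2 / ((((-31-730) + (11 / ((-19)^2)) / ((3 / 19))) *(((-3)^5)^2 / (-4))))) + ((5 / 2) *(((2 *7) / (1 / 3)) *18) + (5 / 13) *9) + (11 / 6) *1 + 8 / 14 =-156335022982358 / 36309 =-4305682419.85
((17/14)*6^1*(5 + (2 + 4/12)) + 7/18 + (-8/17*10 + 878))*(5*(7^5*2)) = 23840405365/153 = 155819642.91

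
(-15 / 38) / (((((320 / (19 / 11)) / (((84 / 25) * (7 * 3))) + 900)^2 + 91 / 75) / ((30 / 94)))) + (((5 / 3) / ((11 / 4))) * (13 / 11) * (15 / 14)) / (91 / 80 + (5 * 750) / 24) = 6989687597476175459125 / 1433546645224757421052926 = 0.00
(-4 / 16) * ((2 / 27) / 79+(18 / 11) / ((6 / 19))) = -121603 / 93852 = -1.30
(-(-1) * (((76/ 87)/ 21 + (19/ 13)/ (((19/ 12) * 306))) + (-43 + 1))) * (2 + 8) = -169402000/ 403767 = -419.55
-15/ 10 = -3/ 2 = -1.50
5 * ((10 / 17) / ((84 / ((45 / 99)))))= 125 / 7854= 0.02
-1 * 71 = -71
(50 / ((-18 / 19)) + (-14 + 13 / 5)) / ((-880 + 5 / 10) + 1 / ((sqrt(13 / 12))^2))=75088 / 1027935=0.07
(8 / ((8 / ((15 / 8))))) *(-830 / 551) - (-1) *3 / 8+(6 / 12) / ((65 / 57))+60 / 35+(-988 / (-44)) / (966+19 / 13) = -0.27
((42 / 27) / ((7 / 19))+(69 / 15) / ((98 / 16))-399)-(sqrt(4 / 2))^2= -873239 / 2205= -396.03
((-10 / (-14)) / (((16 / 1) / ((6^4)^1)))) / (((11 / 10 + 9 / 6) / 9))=18225 / 91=200.27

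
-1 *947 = -947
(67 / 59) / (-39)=-67 / 2301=-0.03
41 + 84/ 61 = 2585/ 61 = 42.38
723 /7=103.29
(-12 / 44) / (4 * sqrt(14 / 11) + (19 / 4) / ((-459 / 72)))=-7803 * sqrt(154) / 1558535 - 2907 / 283370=-0.07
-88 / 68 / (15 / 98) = -8.45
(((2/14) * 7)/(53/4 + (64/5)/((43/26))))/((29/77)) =6020/47589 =0.13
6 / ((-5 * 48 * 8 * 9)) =-1 / 2880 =-0.00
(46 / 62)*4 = 92 / 31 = 2.97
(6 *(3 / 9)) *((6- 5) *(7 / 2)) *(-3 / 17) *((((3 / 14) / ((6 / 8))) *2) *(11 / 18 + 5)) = -202 / 51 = -3.96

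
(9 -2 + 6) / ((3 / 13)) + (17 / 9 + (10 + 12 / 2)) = 668 / 9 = 74.22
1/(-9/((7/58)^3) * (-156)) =343/273937248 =0.00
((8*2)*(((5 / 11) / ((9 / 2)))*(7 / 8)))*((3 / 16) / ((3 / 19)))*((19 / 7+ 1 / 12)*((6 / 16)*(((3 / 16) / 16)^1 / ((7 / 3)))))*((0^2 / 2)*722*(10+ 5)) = 0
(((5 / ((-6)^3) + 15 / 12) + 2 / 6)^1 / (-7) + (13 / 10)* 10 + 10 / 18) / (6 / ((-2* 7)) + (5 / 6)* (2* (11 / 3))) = 2.35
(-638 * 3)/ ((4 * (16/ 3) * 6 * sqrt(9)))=-319/ 64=-4.98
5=5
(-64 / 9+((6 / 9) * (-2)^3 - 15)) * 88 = -21736 / 9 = -2415.11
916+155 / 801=733871 / 801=916.19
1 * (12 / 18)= 2 / 3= 0.67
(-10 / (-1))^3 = 1000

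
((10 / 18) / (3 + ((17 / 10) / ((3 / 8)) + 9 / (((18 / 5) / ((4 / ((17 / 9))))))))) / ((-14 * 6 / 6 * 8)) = -425 / 1099056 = -0.00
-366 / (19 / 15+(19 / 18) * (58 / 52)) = -856440 / 5719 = -149.75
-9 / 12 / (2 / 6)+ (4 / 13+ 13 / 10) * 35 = 2809 / 52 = 54.02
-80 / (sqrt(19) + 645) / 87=-0.00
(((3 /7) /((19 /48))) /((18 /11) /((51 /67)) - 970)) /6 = -1122 /6017851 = -0.00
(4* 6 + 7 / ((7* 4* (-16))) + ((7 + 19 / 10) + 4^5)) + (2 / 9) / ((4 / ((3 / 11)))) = 11160859 / 10560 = 1056.90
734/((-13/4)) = -2936/13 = -225.85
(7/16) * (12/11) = 21/44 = 0.48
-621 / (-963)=69 / 107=0.64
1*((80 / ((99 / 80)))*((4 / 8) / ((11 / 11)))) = 3200 / 99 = 32.32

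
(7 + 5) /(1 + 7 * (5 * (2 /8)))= 16 /13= 1.23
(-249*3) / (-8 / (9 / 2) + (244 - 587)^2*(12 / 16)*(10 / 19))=-255474 / 15882007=-0.02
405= 405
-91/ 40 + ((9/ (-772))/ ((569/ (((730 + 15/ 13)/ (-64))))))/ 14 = -58200825203/ 25582968320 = -2.27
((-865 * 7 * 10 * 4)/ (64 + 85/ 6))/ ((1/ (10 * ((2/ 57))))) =-1384000/ 1273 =-1087.20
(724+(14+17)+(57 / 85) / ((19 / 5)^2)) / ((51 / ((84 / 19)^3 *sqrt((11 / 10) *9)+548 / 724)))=33411560 / 2981613+14454865152 *sqrt(110) / 37662769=4036.50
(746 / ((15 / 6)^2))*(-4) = -11936 / 25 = -477.44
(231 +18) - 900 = -651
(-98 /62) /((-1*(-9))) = -0.18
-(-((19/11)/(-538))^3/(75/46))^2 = -24887271049/60410481935136613761690000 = -0.00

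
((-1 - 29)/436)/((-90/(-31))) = -31/1308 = -0.02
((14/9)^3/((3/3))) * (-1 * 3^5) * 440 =-1207360/3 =-402453.33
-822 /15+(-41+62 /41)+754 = 135241 /205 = 659.71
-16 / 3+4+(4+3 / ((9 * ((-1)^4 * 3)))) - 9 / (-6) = 77 / 18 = 4.28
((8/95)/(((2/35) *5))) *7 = 196/95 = 2.06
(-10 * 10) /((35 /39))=-780 /7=-111.43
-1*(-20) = 20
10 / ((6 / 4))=6.67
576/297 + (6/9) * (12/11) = 2.67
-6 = -6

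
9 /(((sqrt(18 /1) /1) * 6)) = sqrt(2) /4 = 0.35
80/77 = 1.04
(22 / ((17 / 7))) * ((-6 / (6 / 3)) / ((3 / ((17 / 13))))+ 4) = 5390 / 221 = 24.39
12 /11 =1.09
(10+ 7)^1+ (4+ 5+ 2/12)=157/6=26.17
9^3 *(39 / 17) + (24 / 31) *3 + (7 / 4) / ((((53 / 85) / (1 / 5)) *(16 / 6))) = 1497052299 / 893792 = 1674.94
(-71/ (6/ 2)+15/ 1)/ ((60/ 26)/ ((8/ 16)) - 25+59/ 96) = 10816/ 24673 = 0.44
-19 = -19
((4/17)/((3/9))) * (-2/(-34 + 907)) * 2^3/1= -64/4947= -0.01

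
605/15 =121/3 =40.33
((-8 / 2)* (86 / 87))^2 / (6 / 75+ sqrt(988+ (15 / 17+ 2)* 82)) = -50292800 / 49231357029+ 36980000* sqrt(353838) / 49231357029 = 0.45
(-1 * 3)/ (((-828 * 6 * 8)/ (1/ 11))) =1/ 145728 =0.00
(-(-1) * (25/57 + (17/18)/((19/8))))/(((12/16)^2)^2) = 36608/13851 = 2.64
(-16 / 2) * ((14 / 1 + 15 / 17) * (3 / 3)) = -2024 / 17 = -119.06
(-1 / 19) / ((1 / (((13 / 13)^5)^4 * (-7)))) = 0.37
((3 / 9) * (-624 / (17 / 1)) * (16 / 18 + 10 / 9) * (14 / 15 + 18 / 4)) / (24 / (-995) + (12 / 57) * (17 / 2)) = -75.31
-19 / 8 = -2.38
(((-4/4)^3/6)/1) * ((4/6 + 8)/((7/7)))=-13/9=-1.44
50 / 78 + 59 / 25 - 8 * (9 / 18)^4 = 4877 / 1950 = 2.50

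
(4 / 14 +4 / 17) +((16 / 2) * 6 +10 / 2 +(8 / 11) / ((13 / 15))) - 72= -300177 / 17017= -17.64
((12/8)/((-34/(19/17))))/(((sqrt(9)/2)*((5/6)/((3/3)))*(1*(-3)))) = 19/1445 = 0.01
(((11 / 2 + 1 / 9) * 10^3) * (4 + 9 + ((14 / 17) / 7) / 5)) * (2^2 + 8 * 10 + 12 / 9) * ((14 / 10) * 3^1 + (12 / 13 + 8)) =18085237760 / 221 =81833655.02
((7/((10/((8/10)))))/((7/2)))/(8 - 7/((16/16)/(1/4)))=16/625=0.03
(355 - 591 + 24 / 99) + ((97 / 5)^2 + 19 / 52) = 6047519 / 42900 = 140.97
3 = 3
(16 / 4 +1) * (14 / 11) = 70 / 11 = 6.36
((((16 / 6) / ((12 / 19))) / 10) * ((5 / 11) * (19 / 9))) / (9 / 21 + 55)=2527 / 345708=0.01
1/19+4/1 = 77/19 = 4.05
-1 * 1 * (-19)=19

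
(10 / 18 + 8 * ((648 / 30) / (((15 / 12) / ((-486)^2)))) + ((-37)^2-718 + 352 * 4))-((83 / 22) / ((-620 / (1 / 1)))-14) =20042907719687 / 613800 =32653808.60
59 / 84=0.70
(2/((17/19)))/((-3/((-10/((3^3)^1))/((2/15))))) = 950/459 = 2.07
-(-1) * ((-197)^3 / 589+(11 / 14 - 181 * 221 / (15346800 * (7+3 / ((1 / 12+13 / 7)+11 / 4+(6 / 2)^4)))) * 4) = -742502554725726511 / 57216288899700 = -12977.12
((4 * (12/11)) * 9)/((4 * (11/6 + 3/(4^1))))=1296/341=3.80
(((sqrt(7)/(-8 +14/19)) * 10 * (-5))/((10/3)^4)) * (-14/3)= -1197 * sqrt(7)/4600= -0.69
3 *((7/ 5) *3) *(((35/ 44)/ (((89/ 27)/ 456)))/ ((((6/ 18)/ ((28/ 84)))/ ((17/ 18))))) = 1281987/ 979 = 1309.49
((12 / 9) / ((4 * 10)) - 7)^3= -9129329 / 27000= -338.12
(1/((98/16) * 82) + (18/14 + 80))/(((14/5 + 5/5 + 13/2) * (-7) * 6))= -0.19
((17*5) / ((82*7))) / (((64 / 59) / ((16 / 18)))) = 5015 / 41328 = 0.12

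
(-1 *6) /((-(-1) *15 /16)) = -32 /5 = -6.40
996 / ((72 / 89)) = 7387 / 6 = 1231.17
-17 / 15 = -1.13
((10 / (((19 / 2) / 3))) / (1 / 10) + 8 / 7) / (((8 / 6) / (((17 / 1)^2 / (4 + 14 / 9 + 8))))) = 4244832 / 8113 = 523.21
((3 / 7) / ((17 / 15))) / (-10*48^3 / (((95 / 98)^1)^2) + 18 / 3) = -27075 / 84261532138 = -0.00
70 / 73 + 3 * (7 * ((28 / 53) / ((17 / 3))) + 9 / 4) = 2543239 / 263092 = 9.67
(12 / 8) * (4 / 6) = 1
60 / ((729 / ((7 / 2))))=70 / 243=0.29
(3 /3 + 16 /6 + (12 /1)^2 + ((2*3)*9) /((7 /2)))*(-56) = -27400 /3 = -9133.33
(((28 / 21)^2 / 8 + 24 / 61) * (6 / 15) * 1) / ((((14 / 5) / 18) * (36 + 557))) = 0.00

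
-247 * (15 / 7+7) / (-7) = 15808 / 49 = 322.61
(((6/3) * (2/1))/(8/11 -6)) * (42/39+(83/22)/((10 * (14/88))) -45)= 415932/13195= 31.52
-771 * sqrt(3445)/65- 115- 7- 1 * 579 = -701- 771 * sqrt(3445)/65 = -1397.20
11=11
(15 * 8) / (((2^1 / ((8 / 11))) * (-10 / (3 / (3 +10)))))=-144 / 143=-1.01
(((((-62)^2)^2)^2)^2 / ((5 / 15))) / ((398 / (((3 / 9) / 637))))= 23836200853411766725131665408 / 126763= 188037525566701377571780.90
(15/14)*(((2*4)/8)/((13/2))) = 15/91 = 0.16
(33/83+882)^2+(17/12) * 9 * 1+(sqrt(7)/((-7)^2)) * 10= 10 * sqrt(7)/49+21456155823/27556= 778638.80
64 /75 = 0.85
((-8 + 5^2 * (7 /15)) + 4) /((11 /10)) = 230 /33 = 6.97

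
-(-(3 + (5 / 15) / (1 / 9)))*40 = 240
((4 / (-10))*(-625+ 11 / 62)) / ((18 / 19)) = 245347 / 930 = 263.81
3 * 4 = 12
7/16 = 0.44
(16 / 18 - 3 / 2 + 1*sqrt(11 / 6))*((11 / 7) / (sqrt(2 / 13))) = -121*sqrt(26) / 252 + 11*sqrt(429) / 42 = 2.98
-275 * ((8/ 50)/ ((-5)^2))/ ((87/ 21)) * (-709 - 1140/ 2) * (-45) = -3545388/ 145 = -24450.95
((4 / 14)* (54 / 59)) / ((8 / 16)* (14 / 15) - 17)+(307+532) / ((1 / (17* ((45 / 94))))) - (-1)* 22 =4121935537 / 601741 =6850.02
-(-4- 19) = 23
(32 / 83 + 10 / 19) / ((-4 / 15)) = -10785 / 3154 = -3.42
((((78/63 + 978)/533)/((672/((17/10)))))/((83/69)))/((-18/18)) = -2010131/520250640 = -0.00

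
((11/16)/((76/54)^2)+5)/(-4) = -123539/92416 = -1.34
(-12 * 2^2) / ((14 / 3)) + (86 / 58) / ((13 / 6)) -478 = -1286780 / 2639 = -487.60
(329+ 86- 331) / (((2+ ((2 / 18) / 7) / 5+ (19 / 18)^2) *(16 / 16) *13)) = 952560 / 459563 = 2.07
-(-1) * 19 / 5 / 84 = 19 / 420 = 0.05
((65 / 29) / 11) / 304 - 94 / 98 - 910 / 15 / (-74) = -73154273 / 527452464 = -0.14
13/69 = 0.19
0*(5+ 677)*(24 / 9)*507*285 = 0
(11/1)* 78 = 858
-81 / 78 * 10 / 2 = -135 / 26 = -5.19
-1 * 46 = -46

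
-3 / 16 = -0.19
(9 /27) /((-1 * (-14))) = 1 /42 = 0.02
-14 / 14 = -1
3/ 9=1/ 3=0.33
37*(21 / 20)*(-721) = -560217 / 20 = -28010.85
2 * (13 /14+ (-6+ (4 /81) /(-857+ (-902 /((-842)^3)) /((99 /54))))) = -735538494987913 /72517055831577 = -10.14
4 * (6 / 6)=4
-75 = -75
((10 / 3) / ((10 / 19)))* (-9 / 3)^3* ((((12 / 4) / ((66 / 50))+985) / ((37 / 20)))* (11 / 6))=-6190200 / 37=-167302.70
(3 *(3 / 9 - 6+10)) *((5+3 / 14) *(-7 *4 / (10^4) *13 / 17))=-12337 / 85000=-0.15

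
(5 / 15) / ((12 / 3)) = 0.08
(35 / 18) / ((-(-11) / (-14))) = -245 / 99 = -2.47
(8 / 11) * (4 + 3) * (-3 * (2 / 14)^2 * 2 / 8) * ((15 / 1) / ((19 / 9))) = -0.55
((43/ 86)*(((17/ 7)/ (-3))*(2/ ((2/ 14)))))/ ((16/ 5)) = -85/ 48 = -1.77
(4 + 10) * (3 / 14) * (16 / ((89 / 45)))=2160 / 89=24.27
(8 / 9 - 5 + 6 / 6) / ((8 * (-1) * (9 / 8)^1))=28 / 81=0.35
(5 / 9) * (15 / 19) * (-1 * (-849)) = 372.37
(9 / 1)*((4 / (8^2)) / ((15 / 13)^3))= 0.37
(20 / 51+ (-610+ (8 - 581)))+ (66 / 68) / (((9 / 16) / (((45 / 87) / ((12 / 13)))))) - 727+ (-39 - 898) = -1402901 / 493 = -2845.64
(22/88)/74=1/296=0.00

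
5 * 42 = 210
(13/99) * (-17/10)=-0.22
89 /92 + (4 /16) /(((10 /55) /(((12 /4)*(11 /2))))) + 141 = 60593 /368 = 164.65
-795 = -795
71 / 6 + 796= 4847 / 6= 807.83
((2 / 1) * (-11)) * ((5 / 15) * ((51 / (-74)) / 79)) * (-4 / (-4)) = 187 / 2923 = 0.06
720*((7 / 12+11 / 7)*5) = 54300 / 7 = 7757.14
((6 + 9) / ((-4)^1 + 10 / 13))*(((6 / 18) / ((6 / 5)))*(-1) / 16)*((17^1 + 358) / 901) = 40625 / 1210944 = 0.03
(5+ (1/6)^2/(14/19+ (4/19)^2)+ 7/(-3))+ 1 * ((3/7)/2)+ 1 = 278323/71064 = 3.92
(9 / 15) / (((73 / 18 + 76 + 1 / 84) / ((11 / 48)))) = 693 / 403540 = 0.00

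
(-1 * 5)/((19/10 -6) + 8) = -50/39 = -1.28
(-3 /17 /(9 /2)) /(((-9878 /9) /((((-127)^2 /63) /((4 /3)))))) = 16129 /2350964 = 0.01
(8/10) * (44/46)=88/115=0.77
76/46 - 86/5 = -1788/115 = -15.55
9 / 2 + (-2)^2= 8.50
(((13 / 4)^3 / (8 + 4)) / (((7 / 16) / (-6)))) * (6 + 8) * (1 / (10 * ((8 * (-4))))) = 2197 / 1280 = 1.72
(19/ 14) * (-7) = -19/ 2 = -9.50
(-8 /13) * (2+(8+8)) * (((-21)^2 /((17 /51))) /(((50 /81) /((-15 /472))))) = 2893401 /3835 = 754.47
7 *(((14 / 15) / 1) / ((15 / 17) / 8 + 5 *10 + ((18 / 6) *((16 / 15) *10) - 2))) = 13328 / 163425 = 0.08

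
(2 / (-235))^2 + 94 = 5191154 / 55225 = 94.00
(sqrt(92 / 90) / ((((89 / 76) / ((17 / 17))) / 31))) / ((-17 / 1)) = -1.57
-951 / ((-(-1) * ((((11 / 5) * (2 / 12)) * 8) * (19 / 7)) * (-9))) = 11095 / 836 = 13.27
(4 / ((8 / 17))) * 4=34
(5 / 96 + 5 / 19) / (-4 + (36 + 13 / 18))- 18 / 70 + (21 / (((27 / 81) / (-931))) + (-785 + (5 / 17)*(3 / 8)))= -6332439282803 / 106538320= -59438.14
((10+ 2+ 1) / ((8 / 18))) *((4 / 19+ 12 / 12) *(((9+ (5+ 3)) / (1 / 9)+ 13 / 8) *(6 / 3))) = 3328767 / 304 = 10949.89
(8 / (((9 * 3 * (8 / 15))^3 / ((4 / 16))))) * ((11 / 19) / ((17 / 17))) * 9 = 1375 / 393984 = 0.00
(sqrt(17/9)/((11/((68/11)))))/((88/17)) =0.15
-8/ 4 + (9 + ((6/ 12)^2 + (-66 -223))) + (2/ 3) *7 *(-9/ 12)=-1141/ 4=-285.25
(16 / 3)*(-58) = -928 / 3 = -309.33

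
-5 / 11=-0.45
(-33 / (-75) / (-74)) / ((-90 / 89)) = 979 / 166500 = 0.01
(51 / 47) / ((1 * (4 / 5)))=255 / 188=1.36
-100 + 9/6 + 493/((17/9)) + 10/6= 985/6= 164.17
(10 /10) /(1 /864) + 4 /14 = 6050 /7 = 864.29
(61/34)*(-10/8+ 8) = 1647/136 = 12.11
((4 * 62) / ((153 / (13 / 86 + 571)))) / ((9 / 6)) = 4060504 / 6579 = 617.19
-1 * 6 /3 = -2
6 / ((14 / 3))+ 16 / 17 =265 / 119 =2.23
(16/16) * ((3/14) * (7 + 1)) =12/7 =1.71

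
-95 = -95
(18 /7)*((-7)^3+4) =-871.71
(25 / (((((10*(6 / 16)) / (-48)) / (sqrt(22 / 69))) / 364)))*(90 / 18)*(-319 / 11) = 16889600*sqrt(1518) / 69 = 9536876.51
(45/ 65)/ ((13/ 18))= 0.96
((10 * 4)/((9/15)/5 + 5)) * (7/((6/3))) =875/32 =27.34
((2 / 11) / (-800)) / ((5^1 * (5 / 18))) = -9 / 55000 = -0.00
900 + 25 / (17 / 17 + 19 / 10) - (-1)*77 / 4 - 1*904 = 2769 / 116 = 23.87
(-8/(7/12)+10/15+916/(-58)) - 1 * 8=-22436/609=-36.84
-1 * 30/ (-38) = 15/ 19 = 0.79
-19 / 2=-9.50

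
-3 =-3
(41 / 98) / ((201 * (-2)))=-41 / 39396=-0.00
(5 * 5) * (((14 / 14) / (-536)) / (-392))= 25 / 210112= 0.00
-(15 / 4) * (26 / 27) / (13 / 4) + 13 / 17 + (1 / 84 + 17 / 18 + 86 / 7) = 18415 / 1428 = 12.90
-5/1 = -5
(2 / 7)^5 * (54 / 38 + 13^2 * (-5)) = -512896 / 319333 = -1.61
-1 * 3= -3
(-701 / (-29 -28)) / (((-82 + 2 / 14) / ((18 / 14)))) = -701 / 3629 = -0.19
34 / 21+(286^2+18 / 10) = 8588939 / 105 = 81799.42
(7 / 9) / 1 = 0.78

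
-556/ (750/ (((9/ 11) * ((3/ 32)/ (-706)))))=1251/ 15532000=0.00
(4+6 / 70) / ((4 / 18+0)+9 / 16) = 20592 / 3955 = 5.21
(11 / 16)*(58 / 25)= 319 / 200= 1.60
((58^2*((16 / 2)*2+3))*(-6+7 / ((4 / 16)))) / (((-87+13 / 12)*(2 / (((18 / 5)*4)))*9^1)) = -13093.17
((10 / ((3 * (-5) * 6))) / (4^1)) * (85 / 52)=-85 / 1872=-0.05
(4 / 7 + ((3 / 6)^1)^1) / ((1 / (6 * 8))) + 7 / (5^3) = 45049 / 875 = 51.48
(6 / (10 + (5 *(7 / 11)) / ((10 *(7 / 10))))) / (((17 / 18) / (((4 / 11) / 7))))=0.03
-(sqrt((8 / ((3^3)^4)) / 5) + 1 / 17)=-1 / 17 - 2 * sqrt(10) / 3645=-0.06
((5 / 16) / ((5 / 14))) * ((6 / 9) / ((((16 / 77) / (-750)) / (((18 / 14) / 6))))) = -28875 / 64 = -451.17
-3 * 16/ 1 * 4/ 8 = -24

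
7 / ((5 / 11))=77 / 5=15.40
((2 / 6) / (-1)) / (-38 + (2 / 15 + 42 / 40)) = 20 / 2209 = 0.01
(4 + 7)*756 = 8316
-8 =-8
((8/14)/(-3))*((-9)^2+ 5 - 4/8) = -114/7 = -16.29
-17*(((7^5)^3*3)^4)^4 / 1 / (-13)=48743712134646219881824136104292850948131887863574784708573557916969438250995995676614938297746806256034708842367423018620963527149598323539246199121536906956907950501420965698810554126530623833012115221031202257 / 13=3749516318049709221678780000000000000000000000000000000000000000000000000000000000000000000000000000000000000000000000000000000000000000000000000000000000000000000000000000000000000000000000000000000000000000000.00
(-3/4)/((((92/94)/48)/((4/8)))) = -423/23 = -18.39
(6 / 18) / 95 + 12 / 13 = 3433 / 3705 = 0.93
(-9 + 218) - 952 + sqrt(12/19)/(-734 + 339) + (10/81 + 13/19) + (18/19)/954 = -60538321/81567 - 2*sqrt(57)/7505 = -742.19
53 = 53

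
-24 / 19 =-1.26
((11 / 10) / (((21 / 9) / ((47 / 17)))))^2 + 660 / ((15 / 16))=999340001 / 1416100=705.70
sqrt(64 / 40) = 2 * sqrt(10) / 5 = 1.26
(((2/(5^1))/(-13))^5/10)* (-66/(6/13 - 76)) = -528/219116421875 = -0.00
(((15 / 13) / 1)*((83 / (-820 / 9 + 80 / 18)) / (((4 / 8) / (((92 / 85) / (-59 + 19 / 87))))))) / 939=498249 / 11496898465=0.00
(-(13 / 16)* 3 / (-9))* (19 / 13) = 19 / 48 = 0.40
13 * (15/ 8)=195/ 8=24.38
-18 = -18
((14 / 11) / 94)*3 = 21 / 517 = 0.04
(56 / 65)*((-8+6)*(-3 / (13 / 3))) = 1008 / 845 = 1.19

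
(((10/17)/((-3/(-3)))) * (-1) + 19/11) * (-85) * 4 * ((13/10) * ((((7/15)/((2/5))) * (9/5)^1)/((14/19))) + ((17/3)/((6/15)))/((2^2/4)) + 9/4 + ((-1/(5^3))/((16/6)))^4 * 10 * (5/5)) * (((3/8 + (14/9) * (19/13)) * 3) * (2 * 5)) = -1062478328542770187/1716000000000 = -619159.87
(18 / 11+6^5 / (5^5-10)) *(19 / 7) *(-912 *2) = -4907497536 / 239855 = -20460.27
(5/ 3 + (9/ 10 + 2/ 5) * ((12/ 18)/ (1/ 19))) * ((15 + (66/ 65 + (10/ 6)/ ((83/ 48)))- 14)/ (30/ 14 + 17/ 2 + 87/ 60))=122411968/ 27401205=4.47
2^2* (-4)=-16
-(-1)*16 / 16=1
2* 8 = 16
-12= -12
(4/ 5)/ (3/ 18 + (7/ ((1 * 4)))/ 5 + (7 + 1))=48/ 511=0.09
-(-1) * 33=33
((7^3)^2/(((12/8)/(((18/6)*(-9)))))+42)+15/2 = -2117632.50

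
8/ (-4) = -2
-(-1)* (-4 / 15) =-4 / 15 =-0.27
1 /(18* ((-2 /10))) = -5 /18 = -0.28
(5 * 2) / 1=10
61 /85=0.72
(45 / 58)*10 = 225 / 29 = 7.76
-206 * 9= -1854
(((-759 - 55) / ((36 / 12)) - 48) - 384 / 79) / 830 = -38417 / 98355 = -0.39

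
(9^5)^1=59049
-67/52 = -1.29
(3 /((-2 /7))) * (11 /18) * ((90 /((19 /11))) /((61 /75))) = -952875 /2318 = -411.08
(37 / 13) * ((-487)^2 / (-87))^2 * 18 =4162435957514 / 10933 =380722213.25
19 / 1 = 19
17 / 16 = 1.06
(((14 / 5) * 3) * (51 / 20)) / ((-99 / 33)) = -357 / 50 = -7.14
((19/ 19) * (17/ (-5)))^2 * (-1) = -289/ 25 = -11.56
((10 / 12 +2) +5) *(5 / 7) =235 / 42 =5.60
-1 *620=-620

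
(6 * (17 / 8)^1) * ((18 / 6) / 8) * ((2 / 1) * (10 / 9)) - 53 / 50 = 1913 / 200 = 9.56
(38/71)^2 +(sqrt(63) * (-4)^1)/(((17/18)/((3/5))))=1444/5041-648 * sqrt(7)/85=-19.88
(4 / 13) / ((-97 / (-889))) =2.82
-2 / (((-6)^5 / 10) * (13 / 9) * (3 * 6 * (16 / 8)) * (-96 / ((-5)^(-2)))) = -1 / 48522240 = -0.00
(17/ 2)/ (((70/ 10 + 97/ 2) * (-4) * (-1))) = 17/ 444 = 0.04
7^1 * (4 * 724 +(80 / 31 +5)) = 630077 / 31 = 20325.06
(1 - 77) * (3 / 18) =-38 / 3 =-12.67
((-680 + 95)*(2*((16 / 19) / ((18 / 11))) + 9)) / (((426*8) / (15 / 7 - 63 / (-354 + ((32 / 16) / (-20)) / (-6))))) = -1831613875 / 458422576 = -4.00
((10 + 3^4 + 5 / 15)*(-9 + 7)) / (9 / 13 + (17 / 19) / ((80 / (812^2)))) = -0.02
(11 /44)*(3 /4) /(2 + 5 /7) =21 /304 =0.07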